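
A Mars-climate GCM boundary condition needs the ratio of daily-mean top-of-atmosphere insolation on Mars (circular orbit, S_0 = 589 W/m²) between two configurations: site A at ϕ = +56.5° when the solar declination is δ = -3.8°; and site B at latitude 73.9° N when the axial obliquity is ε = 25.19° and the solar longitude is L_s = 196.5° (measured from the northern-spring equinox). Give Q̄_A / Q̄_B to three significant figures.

Q̄_A / Q̄_B ≈ 3.96

— Configuration A (ϕ=+56.5°):
cos h₀ = −tan(+56.5°) tan(-3.800°) = 0.1003, h₀ = 1.4703 rad.
Bracket: h₀ sin ϕ sin δ + cos ϕ cos δ sin h₀ = 1.4703×0.83389×-0.06627 + 0.55194×0.99780×0.99495 = -0.081252 + 0.547945 = 0.466693.
Q̄ = (S_0/π) × [bracket] = (589/π) × 0.466693 = 87.498 W/m².
— Configuration B (ϕ=+73.9°):
Solar declination: sin δ = sin ε · sin L_s = sin 25.19° × sin 196.5° = -0.12088, so δ = -6.943°.
cos h₀ = −tan(+73.9°) tan(-6.943°) = 0.4219, h₀ = 1.1353 rad.
Bracket: h₀ sin ϕ sin δ + cos ϕ cos δ sin h₀ = 1.1353×0.96078×-0.12088 + 0.27731×0.99267×0.90664 = -0.131853 + 0.249577 = 0.117724.
Q̄ = (S_0/π) × [bracket] = (589/π) × 0.117724 = 22.071 W/m².
Ratio Q̄_A / Q̄_B = 87.498 / 22.071 = 3.964.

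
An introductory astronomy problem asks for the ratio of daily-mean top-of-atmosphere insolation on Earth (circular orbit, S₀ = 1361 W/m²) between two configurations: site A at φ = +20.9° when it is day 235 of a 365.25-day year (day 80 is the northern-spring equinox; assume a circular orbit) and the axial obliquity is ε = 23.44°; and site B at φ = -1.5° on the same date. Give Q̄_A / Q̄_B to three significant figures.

— Configuration A (φ=+20.9°):
Solar longitude: λ_s = 360° × (235 − 80)/365.25 = 152.772°.
sin δ = sin 23.44° × sin 152.772° = 0.18200, so δ = +10.486°.
cos H₀ = −tan(+20.9°) tan(+10.486°) = -0.0707, H₀ = 1.6415 rad.
Bracket: H₀ sin φ sin δ + cos φ cos δ sin H₀ = 1.6415×0.35674×0.18200 + 0.93420×0.98330×0.99750 = 0.106577 + 0.916302 = 1.022879.
Q̄ = (S₀/π) × [bracket] = (1361/π) × 1.022879 = 443.13 W/m².
— Configuration B (φ=-1.5°):
cos H₀ = −tan(-1.5°) tan(+10.486°) = 0.0048, H₀ = 1.5659 rad.
Bracket: H₀ sin φ sin δ + cos φ cos δ sin H₀ = 1.5659×-0.02618×0.18200 + 0.99966×0.98330×0.99999 = -0.007461 + 0.982956 = 0.975495.
Q̄ = (S₀/π) × [bracket] = (1361/π) × 0.975495 = 422.60 W/m².
Ratio Q̄_A / Q̄_B = 443.13 / 422.60 = 1.049.

Q̄_A / Q̄_B ≈ 1.05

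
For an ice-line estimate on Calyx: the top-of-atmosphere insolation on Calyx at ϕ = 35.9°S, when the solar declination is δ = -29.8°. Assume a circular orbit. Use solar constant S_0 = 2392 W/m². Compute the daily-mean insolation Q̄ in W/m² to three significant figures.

cos h₀ = −tan(-35.9°) tan(-29.800°) = -0.4146, h₀ = 1.9983 rad.
Bracket: h₀ sin ϕ sin δ + cos ϕ cos δ sin h₀ = 1.9983×-0.58637×-0.49697 + 0.81004×0.86777×0.91002 = 0.582321 + 0.639679 = 1.222000.
Q̄ = (S_0/π) × [bracket] = (2392/π) × 1.222000 = 930.4 W/m².

Q̄ ≈ 930 W/m²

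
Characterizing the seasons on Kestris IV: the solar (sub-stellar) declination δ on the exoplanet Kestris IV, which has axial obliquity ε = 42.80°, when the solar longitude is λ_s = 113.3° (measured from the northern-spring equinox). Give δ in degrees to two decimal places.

δ = +38.61°

sin δ = sin ε · sin λ_s = sin 42.80° × sin 113.3° = 0.624030.
δ = arcsin(0.624030) = +38.61°.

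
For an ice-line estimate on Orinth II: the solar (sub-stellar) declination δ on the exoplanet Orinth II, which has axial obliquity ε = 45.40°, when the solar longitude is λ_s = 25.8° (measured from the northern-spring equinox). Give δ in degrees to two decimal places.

δ = +18.05°

sin δ = sin ε · sin λ_s = sin 45.40° × sin 25.8° = 0.309896.
δ = arcsin(0.309896) = +18.05°.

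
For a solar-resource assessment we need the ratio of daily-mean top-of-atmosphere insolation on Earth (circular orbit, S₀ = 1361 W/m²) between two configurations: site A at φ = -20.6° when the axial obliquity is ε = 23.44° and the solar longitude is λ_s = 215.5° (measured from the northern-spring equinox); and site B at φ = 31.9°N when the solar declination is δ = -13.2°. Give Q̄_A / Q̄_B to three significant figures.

— Configuration A (φ=-20.6°):
Solar declination: sin δ = sin ε · sin λ_s = sin 23.44° × sin 215.5° = -0.23100, so δ = -13.356°.
cos H₀ = −tan(-20.6°) tan(-13.356°) = -0.0892, H₀ = 1.6602 rad.
Bracket: H₀ sin φ sin δ + cos φ cos δ sin H₀ = 1.6602×-0.35184×-0.23100 + 0.93606×0.97295×0.99601 = 0.134933 + 0.907106 = 1.042039.
Q̄ = (S₀/π) × [bracket] = (1361/π) × 1.042039 = 451.43 W/m².
— Configuration B (φ=+31.9°):
cos H₀ = −tan(+31.9°) tan(-13.200°) = 0.1460, H₀ = 1.4243 rad.
Bracket: H₀ sin φ sin δ + cos φ cos δ sin H₀ = 1.4243×0.52844×-0.22835 + 0.84897×0.97358×0.98929 = -0.171869 + 0.817688 = 0.645819.
Q̄ = (S₀/π) × [bracket] = (1361/π) × 0.645819 = 279.78 W/m².
Ratio Q̄_A / Q̄_B = 451.43 / 279.78 = 1.614.

Q̄_A / Q̄_B ≈ 1.61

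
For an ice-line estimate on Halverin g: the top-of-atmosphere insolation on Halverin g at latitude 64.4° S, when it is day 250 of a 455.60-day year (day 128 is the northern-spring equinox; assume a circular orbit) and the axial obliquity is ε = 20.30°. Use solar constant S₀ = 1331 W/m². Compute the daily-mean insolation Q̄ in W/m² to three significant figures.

Solar longitude: λ_s = 360° × (250 − 128)/455.60 = 96.400°.
sin δ = sin 20.30° × sin 96.400° = 0.34477, so δ = +20.168°.
cos H₀ = −tan(-64.4°) tan(+20.168°) = 0.7666, H₀ = 0.6973 rad.
Bracket: H₀ sin φ sin δ + cos φ cos δ sin H₀ = 0.6973×-0.90183×0.34477 + 0.43209×0.93869×0.64212 = -0.216807 + 0.260443 = 0.043636.
Q̄ = (S₀/π) × [bracket] = (1331/π) × 0.043636 = 18.49 W/m².

Q̄ ≈ 18.5 W/m²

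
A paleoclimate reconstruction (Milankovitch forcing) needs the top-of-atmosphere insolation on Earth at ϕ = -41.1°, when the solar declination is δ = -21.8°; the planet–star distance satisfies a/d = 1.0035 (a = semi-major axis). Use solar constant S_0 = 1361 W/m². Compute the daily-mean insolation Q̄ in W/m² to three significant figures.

cos h₀ = −tan(-41.1°) tan(-21.800°) = -0.3489, h₀ = 1.9272 rad.
Bracket: h₀ sin ϕ sin δ + cos ϕ cos δ sin h₀ = 1.9272×-0.65738×-0.37137 + 0.75356×0.92849×0.93715 = 0.470490 + 0.655698 = 1.126188.
Inverse-square distance factor (a/d)² = 1.0035² = 1.007012.
Q̄ = (S_0/π) × 1.007012 × [bracket] = (1361/π) × 1.007012 × 1.126188 = 491.3 W/m².

Q̄ ≈ 491 W/m²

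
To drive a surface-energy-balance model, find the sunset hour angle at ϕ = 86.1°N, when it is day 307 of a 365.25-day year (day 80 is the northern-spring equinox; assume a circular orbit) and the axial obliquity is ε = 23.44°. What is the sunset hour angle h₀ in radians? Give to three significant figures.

Solar longitude: L_s = 360° × (307 − 80)/365.25 = 223.737°.
sin δ = sin 23.44° × sin 223.737° = -0.27501, so δ = -15.963°.
cos h₀ = −tan ϕ · tan δ = 4.1958 ≥ 1, so the Sun never rises (polar night) and h₀ = 0.

h₀ = 0.00 rad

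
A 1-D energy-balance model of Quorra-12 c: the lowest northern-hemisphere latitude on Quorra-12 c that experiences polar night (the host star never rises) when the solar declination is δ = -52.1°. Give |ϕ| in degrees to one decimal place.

Polar night requires cos h₀ = −tan ϕ tan δ ≥ 1, i.e. tan ϕ tan δ ≤ −1.
The boundary is |tan ϕ| · |tan δ| = 1, so |ϕ| = 90° − |δ| = 90° − 52.1° = 37.9° in the northern hemisphere.

|ϕ| = 37.9°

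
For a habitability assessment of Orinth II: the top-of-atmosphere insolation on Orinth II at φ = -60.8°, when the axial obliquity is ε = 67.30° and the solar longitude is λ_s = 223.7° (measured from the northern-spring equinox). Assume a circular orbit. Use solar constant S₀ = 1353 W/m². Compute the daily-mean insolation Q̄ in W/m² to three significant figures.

Solar declination: sin δ = sin ε · sin λ_s = sin 67.30° × sin 223.7° = -0.63737, so δ = -39.596°.
cos H₀ = −tan(-60.8°) tan(-39.596°) = -1.4800 ≤ −1 ⇒ polar day, H₀ = π.
Bracket: H₀ sin φ sin δ + cos φ cos δ sin H₀ = 3.1416×-0.87292×-0.63737 + 0.48786×0.77056×0.00000 = 1.747901 + 0.000000 = 1.747901.
Q̄ = (S₀/π) × [bracket] = (1353/π) × 1.747901 = 752.8 W/m².

Q̄ ≈ 753 W/m²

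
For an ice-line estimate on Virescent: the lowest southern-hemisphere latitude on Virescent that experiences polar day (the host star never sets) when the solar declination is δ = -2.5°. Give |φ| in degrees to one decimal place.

Polar day requires cos H₀ = −tan φ tan δ ≤ −1, i.e. tan φ tan δ ≥ 1.
The boundary is |tan φ| · |tan δ| = 1, so |φ| = 90° − |δ| = 90° − 2.5° = 87.5° in the southern hemisphere.

|φ| = 87.5°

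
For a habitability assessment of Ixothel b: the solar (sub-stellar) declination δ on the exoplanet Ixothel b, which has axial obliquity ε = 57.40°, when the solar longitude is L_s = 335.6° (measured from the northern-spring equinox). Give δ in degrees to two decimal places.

sin δ = sin ε · sin L_s = sin 57.40° × sin 335.6° = -0.348021.
δ = arcsin(-0.348021) = -20.37°.

δ = -20.37°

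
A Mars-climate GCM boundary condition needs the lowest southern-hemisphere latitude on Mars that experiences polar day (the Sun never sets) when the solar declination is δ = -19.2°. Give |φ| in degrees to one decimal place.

Polar day requires cos H₀ = −tan φ tan δ ≤ −1, i.e. tan φ tan δ ≥ 1.
The boundary is |tan φ| · |tan δ| = 1, so |φ| = 90° − |δ| = 90° − 19.2° = 70.8° in the southern hemisphere.

|φ| = 70.8°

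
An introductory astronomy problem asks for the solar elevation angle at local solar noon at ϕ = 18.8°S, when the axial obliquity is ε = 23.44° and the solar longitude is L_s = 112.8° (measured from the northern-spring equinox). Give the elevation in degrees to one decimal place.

49.7°

Solar declination: sin δ = sin ε · sin L_s = sin 23.44° × sin 112.8° = 0.36671, so δ = +21.513°.
At local noon the hour angle is zero, so the zenith angle equals |ϕ − δ| = |-18.8° − (+21.513°)| = 40.313°.
Elevation = 90° − 40.313° = 49.7°.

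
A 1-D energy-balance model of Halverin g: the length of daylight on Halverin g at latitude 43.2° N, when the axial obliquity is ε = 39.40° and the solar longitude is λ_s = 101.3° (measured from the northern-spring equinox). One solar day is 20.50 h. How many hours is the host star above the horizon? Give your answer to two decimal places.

15.75 h

Solar declination: sin δ = sin ε · sin λ_s = sin 39.40° × sin 101.3° = 0.62243, so δ = +38.494°.
cos H₀ = −tan φ · tan δ = −tan(+43.2°) × tan(+38.494°) = -0.7468, so H₀ = 2.4140 rad = 138.31°.
Daylight = 2H₀/(2π) × 20.50 h = (2.4140/π) × 20.50 = 15.75 h.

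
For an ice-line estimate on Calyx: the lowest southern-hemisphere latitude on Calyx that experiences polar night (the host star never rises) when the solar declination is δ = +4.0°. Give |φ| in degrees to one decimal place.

|φ| = 86.0°

Polar night requires cos H₀ = −tan φ tan δ ≥ 1, i.e. tan φ tan δ ≤ −1.
The boundary is |tan φ| · |tan δ| = 1, so |φ| = 90° − |δ| = 90° − 4.0° = 86.0° in the southern hemisphere.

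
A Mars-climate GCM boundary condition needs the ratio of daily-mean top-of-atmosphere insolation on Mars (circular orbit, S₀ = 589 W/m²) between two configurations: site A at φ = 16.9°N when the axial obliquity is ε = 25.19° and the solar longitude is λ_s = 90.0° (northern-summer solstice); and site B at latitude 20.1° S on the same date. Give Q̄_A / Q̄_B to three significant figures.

Q̄_A / Q̄_B ≈ 1.69

— Configuration A (φ=+16.9°):
Solar declination: sin δ = sin ε · sin λ_s = sin 25.19° × sin 90.0° = 0.42562, so δ = +25.190°.
cos H₀ = −tan(+16.9°) tan(+25.190°) = -0.1429, H₀ = 1.7142 rad.
Bracket: H₀ sin φ sin δ + cos φ cos δ sin H₀ = 1.7142×0.29070×0.42562 + 0.95681×0.90490×0.98974 = 0.212094 + 0.856934 = 1.069028.
Q̄ = (S₀/π) × [bracket] = (589/π) × 1.069028 = 200.43 W/m².
— Configuration B (φ=-20.1°):
cos H₀ = −tan(-20.1°) tan(+25.190°) = 0.1721, H₀ = 1.3978 rad.
Bracket: H₀ sin φ sin δ + cos φ cos δ sin H₀ = 1.3978×-0.34366×0.42562 + 0.93909×0.90490×0.98508 = -0.204454 + 0.837104 = 0.632650.
Q̄ = (S₀/π) × [bracket] = (589/π) × 0.632650 = 118.61 W/m².
Ratio Q̄_A / Q̄_B = 200.43 / 118.61 = 1.690.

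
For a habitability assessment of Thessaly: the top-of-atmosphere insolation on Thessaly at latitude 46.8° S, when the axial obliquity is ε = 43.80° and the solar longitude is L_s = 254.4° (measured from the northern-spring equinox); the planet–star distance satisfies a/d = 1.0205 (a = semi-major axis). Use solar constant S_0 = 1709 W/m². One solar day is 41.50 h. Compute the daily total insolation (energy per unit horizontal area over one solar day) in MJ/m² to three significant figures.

Solar declination: sin δ = sin ε · sin L_s = sin 43.80° × sin 254.4° = -0.66665, so δ = -41.809°.
cos h₀ = −tan(-46.8°) tan(-41.809°) = -0.9524, h₀ = 2.8319 rad.
Bracket: h₀ sin ϕ sin δ + cos ϕ cos δ sin h₀ = 2.8319×-0.72897×-0.66665 + 0.68455×0.74537×0.30480 = 1.376212 + 0.155522 = 1.531734.
Inverse-square distance factor (a/d)² = 1.0205² = 1.041420.
Q̄ = (S_0/π) × 1.041420 × [bracket] = (1709/π) × 1.041420 × 1.531734 = 867.76 W/m².
Daily total = Q̄ × 41.50 h × 3600 s/h = 867.76 × 41.50 × 3600 / 10⁶ = 129.6 MJ/m².

130 MJ/m²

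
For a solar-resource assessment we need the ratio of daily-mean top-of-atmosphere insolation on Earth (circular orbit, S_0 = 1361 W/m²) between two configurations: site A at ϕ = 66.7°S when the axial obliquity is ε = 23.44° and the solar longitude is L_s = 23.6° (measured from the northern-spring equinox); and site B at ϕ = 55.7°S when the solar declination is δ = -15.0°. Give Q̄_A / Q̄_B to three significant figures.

Q̄_A / Q̄_B ≈ 0.204

— Configuration A (ϕ=-66.7°):
Solar declination: sin δ = sin ε · sin L_s = sin 23.44° × sin 23.6° = 0.15925, so δ = +9.164°.
cos h₀ = −tan(-66.7°) tan(+9.164°) = 0.3746, h₀ = 1.1869 rad.
Bracket: h₀ sin ϕ sin δ + cos ϕ cos δ sin h₀ = 1.1869×-0.91845×0.15925 + 0.39555×0.98724×0.92720 = -0.173600 + 0.362074 = 0.188474.
Q̄ = (S_0/π) × [bracket] = (1361/π) × 0.188474 = 81.651 W/m².
— Configuration B (ϕ=-55.7°):
cos h₀ = −tan(-55.7°) tan(-15.000°) = -0.3928, h₀ = 1.9745 rad.
Bracket: h₀ sin ϕ sin δ + cos ϕ cos δ sin h₀ = 1.9745×-0.82610×-0.25882 + 0.56353×0.96593×0.91962 = 0.422170 + 0.500577 = 0.922747.
Q̄ = (S_0/π) × [bracket] = (1361/π) × 0.922747 = 399.75 W/m².
Ratio Q̄_A / Q̄_B = 81.651 / 399.75 = 0.2043.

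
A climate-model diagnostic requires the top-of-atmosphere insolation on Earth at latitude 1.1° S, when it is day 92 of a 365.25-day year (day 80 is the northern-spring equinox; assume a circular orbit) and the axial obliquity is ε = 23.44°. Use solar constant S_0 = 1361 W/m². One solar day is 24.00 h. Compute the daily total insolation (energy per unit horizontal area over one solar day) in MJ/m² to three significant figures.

37.2 MJ/m²

Solar longitude: L_s = 360° × (92 − 80)/365.25 = 11.828°.
sin δ = sin 23.44° × sin 11.828° = 0.08153, so δ = +4.677°.
cos h₀ = −tan(-1.1°) tan(+4.677°) = 0.0016, h₀ = 1.5692 rad.
Bracket: h₀ sin ϕ sin δ + cos ϕ cos δ sin h₀ = 1.5692×-0.01920×0.08153 + 0.99982×0.99667×1.00000 = -0.002456 + 0.996491 = 0.994035.
Q̄ = (S_0/π) × [bracket] = (1361/π) × 0.994035 = 430.64 W/m².
Daily total = Q̄ × 24.00 h × 3600 s/h = 430.64 × 24.00 × 3600 / 10⁶ = 37.21 MJ/m².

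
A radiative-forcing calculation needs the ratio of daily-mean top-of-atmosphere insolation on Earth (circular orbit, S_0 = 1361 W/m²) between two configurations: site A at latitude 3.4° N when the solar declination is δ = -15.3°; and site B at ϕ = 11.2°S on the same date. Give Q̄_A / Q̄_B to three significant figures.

— Configuration A (ϕ=+3.4°):
cos h₀ = −tan(+3.4°) tan(-15.300°) = 0.0163, h₀ = 1.5545 rad.
Bracket: h₀ sin ϕ sin δ + cos ϕ cos δ sin h₀ = 1.5545×0.05931×-0.26387 + 0.99824×0.96456×0.99987 = -0.024328 + 0.962737 = 0.938409.
Q̄ = (S_0/π) × [bracket] = (1361/π) × 0.938409 = 406.54 W/m².
— Configuration B (ϕ=-11.2°):
cos h₀ = −tan(-11.2°) tan(-15.300°) = -0.0542, h₀ = 1.6250 rad.
Bracket: h₀ sin ϕ sin δ + cos ϕ cos δ sin h₀ = 1.6250×-0.19423×-0.26387 + 0.98096×0.96456×0.99853 = 0.083284 + 0.944804 = 1.028088.
Q̄ = (S_0/π) × [bracket] = (1361/π) × 1.028088 = 445.39 W/m².
Ratio Q̄_A / Q̄_B = 406.54 / 445.39 = 0.9128.

Q̄_A / Q̄_B ≈ 0.913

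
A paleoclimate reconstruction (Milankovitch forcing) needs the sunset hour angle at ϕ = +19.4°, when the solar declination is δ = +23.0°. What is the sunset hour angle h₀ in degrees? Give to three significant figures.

h₀ = 98.6°

cos h₀ = −tan ϕ · tan δ = −tan(+19.4°) × tan(+23.000°) = -0.1495, so h₀ = 1.7208 rad = 98.60°.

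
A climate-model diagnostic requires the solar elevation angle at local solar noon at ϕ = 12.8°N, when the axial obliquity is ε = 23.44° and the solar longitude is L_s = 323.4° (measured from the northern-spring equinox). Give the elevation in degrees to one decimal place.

Solar declination: sin δ = sin ε · sin L_s = sin 23.44° × sin 323.4° = -0.23717, so δ = -13.720°.
At local noon the hour angle is zero, so the zenith angle equals |ϕ − δ| = |+12.8° − (-13.720°)| = 26.520°.
Elevation = 90° − 26.520° = 63.5°.

63.5°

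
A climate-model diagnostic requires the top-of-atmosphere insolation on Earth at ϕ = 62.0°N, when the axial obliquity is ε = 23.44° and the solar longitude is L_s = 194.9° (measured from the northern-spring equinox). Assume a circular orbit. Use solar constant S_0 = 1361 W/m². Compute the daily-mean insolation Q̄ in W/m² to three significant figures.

Q̄ ≈ 145 W/m²

Solar declination: sin δ = sin ε · sin L_s = sin 23.44° × sin 194.9° = -0.10228, so δ = -5.871°.
cos h₀ = −tan(+62.0°) tan(-5.871°) = 0.1934, h₀ = 1.3762 rad.
Bracket: h₀ sin ϕ sin δ + cos ϕ cos δ sin h₀ = 1.3762×0.88295×-0.10228 + 0.46947×0.99476×0.98112 = -0.124282 + 0.458193 = 0.333911.
Q̄ = (S_0/π) × [bracket] = (1361/π) × 0.333911 = 144.7 W/m².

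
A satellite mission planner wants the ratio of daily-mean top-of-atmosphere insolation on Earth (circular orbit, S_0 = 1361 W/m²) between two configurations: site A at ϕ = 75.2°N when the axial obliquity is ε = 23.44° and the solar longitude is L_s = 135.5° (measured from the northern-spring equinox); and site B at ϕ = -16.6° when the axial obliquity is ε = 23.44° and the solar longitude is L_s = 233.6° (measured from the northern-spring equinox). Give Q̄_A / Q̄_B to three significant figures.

Q̄_A / Q̄_B ≈ 0.802

— Configuration A (ϕ=+75.2°):
Solar declination: sin δ = sin ε · sin L_s = sin 23.44° × sin 135.5° = 0.27881, so δ = +16.189°.
cos h₀ = −tan(+75.2°) tan(+16.189°) = -1.0988 ≤ −1 ⇒ polar day, h₀ = π.
Bracket: h₀ sin ϕ sin δ + cos ϕ cos δ sin h₀ = 3.1416×0.96682×0.27881 + 0.25545×0.96035×0.00000 = 0.846847 + 0.000000 = 0.846847.
Q̄ = (S_0/π) × [bracket] = (1361/π) × 0.846847 = 366.87 W/m².
— Configuration B (ϕ=-16.6°):
Solar declination: sin δ = sin ε · sin L_s = sin 23.44° × sin 233.6° = -0.32018, so δ = -18.674°.
cos h₀ = −tan(-16.6°) tan(-18.674°) = -0.1008, h₀ = 1.6717 rad.
Bracket: h₀ sin ϕ sin δ + cos ϕ cos δ sin h₀ = 1.6717×-0.28569×-0.32018 + 0.95832×0.94736×0.99491 = 0.152914 + 0.903253 = 1.056167.
Q̄ = (S_0/π) × [bracket] = (1361/π) × 1.056167 = 457.55 W/m².
Ratio Q̄_A / Q̄_B = 366.87 / 457.55 = 0.8018.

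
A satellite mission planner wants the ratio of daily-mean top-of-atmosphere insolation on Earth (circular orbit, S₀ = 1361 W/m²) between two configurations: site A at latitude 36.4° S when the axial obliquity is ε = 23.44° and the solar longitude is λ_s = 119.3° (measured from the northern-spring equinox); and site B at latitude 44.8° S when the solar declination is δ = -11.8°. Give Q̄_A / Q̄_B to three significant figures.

— Configuration A (φ=-36.4°):
Solar declination: sin δ = sin ε · sin λ_s = sin 23.44° × sin 119.3° = 0.34690, so δ = +20.298°.
cos H₀ = −tan(-36.4°) tan(+20.298°) = 0.2727, H₀ = 1.2946 rad.
Bracket: H₀ sin φ sin δ + cos φ cos δ sin H₀ = 1.2946×-0.59342×0.34690 + 0.80489×0.93790×0.96210 = -0.266503 + 0.726295 = 0.459792.
Q̄ = (S₀/π) × [bracket] = (1361/π) × 0.459792 = 199.19 W/m².
— Configuration B (φ=-44.8°):
cos H₀ = −tan(-44.8°) tan(-11.800°) = -0.2075, H₀ = 1.7798 rad.
Bracket: H₀ sin φ sin δ + cos φ cos δ sin H₀ = 1.7798×-0.70463×-0.20450 + 0.70957×0.97887×0.97824 = 0.256464 + 0.679463 = 0.935927.
Q̄ = (S₀/π) × [bracket] = (1361/π) × 0.935927 = 405.46 W/m².
Ratio Q̄_A / Q̄_B = 199.19 / 405.46 = 0.4913.

Q̄_A / Q̄_B ≈ 0.491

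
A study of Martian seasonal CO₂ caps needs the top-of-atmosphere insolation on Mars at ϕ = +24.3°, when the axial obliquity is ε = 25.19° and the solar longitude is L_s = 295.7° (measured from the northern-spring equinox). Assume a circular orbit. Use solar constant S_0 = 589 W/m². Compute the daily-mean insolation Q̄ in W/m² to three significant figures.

Solar declination: sin δ = sin ε · sin L_s = sin 25.19° × sin 295.7° = -0.38352, so δ = -22.552°.
cos h₀ = −tan(+24.3°) tan(-22.552°) = 0.1875, h₀ = 1.3822 rad.
Bracket: h₀ sin ϕ sin δ + cos ϕ cos δ sin h₀ = 1.3822×0.41151×-0.38352 + 0.91140×0.92353×0.98226 = -0.218142 + 0.826773 = 0.608631.
Q̄ = (S_0/π) × [bracket] = (589/π) × 0.608631 = 114.1 W/m².

Q̄ ≈ 114 W/m²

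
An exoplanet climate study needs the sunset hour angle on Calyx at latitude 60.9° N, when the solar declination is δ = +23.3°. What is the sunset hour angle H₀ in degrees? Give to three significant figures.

cos H₀ = −tan φ · tan δ = −tan(+60.9°) × tan(+23.300°) = -0.7738, so H₀ = 2.4555 rad = 140.69°.

H₀ = 141°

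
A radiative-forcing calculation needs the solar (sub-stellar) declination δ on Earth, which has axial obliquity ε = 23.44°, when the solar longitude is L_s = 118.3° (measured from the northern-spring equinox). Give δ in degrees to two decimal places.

sin δ = sin ε · sin L_s = sin 23.44° × sin 118.3° = 0.350244.
δ = arcsin(0.350244) = +20.50°.

δ = +20.50°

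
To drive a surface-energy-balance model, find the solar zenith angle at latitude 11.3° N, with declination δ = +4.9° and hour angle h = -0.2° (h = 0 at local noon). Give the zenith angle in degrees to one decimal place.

θ_z = 6.4°

cos θ_z = sin φ sin δ + cos φ cos δ cos h = 0.016737 + 0.977025 = 0.993762.
θ_z = arccos(0.993762) = 6.4°.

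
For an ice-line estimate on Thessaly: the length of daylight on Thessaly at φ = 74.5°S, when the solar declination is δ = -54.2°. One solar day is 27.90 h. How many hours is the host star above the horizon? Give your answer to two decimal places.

Sunrise equation: cos H₀ = −tan φ · tan δ = -4.9997 ≤ −1, so the host star never sets (polar day) and H₀ = π.
Daylight = 2H₀/(2π) × 27.90 h = (3.1416/π) × 27.90 = 27.90 h.

27.90 h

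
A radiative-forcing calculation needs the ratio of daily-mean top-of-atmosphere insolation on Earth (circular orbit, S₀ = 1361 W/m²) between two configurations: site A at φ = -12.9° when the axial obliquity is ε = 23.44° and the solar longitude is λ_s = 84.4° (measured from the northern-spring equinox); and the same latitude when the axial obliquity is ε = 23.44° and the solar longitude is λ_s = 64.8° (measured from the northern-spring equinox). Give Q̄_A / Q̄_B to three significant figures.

— Configuration A (φ=-12.9°):
Solar declination: sin δ = sin ε · sin λ_s = sin 23.44° × sin 84.4° = 0.39589, so δ = +23.321°.
cos H₀ = −tan(-12.9°) tan(+23.321°) = 0.0987, H₀ = 1.4719 rad.
Bracket: H₀ sin φ sin δ + cos φ cos δ sin H₀ = 1.4719×-0.22325×0.39589 + 0.97476×0.91830×0.99511 = -0.130090 + 0.890745 = 0.760655.
Q̄ = (S₀/π) × [bracket] = (1361/π) × 0.760655 = 329.53 W/m².
— Configuration B (φ=-12.9°):
Solar declination: sin δ = sin ε · sin λ_s = sin 23.44° × sin 64.8° = 0.35993, so δ = +21.096°.
cos H₀ = −tan(-12.9°) tan(+21.096°) = 0.0884, H₀ = 1.4823 rad.
Bracket: H₀ sin φ sin δ + cos φ cos δ sin H₀ = 1.4823×-0.22325×0.35993 + 0.97476×0.93298×0.99609 = -0.119109 + 0.905876 = 0.786767.
Q̄ = (S₀/π) × [bracket] = (1361/π) × 0.786767 = 340.84 W/m².
Ratio Q̄_A / Q̄_B = 329.53 / 340.84 = 0.9668.

Q̄_A / Q̄_B ≈ 0.967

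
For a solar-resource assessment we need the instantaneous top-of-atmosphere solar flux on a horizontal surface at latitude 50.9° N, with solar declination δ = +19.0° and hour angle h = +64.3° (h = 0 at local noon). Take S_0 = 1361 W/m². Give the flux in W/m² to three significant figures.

cos θ_z = sin ϕ sin δ + cos ϕ cos δ cos h = 0.252656 + 0.258598 = 0.511254.
Flux = S_0 · cos θ_z = 1361 × 0.511254 = 695.8 W/m².

696 W/m²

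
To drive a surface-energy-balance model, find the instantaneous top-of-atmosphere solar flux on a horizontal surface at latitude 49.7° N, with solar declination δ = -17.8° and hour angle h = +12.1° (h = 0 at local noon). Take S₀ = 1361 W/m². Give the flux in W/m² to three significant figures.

502 W/m²

cos θ_z = sin φ sin δ + cos φ cos δ cos h = -0.233144 + 0.602146 = 0.369002.
Flux = S₀ · cos θ_z = 1361 × 0.369002 = 502.2 W/m².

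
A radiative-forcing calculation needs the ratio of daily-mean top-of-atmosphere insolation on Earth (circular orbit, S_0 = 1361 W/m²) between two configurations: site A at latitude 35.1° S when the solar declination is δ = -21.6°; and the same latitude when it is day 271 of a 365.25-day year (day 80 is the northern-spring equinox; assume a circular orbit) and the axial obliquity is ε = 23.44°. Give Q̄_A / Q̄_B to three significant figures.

— Configuration A (ϕ=-35.1°):
cos h₀ = −tan(-35.1°) tan(-21.600°) = -0.2783, h₀ = 1.8528 rad.
Bracket: h₀ sin ϕ sin δ + cos ϕ cos δ sin h₀ = 1.8528×-0.57501×-0.36812 + 0.81815×0.92978×0.96050 = 0.392187 + 0.730652 = 1.122839.
Q̄ = (S_0/π) × [bracket] = (1361/π) × 1.122839 = 486.44 W/m².
— Configuration B (ϕ=-35.1°):
Solar longitude: L_s = 360° × (271 − 80)/365.25 = 188.255°.
sin δ = sin 23.44° × sin 188.255° = -0.05711, so δ = -3.274°.
cos h₀ = −tan(-35.1°) tan(-3.274°) = -0.0402, h₀ = 1.6110 rad.
Bracket: h₀ sin ϕ sin δ + cos ϕ cos δ sin h₀ = 1.6110×-0.57501×-0.05711 + 0.81815×0.99837×0.99919 = 0.052903 + 0.816155 = 0.869058.
Q̄ = (S_0/π) × [bracket] = (1361/π) × 0.869058 = 376.49 W/m².
Ratio Q̄_A / Q̄_B = 486.44 / 376.49 = 1.292.

Q̄_A / Q̄_B ≈ 1.29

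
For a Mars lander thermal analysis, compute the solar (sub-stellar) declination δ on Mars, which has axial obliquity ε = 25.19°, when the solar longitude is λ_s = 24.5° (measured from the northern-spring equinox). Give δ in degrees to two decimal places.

δ = +10.17°

sin δ = sin ε · sin λ_s = sin 25.19° × sin 24.5° = 0.176502.
δ = arcsin(0.176502) = +10.17°.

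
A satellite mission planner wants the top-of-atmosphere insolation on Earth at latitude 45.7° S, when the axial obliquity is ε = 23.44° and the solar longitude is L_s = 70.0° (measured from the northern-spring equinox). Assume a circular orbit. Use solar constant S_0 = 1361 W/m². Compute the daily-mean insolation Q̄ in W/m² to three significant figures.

Q̄ ≈ 123 W/m²

Solar declination: sin δ = sin ε · sin L_s = sin 23.44° × sin 70.0° = 0.37380, so δ = +21.950°.
cos h₀ = −tan(-45.7°) tan(+21.950°) = 0.4130, h₀ = 1.1451 rad.
Bracket: h₀ sin ϕ sin δ + cos ϕ cos δ sin h₀ = 1.1451×-0.71569×0.37380 + 0.69842×0.92751×0.91074 = -0.306343 + 0.589970 = 0.283627.
Q̄ = (S_0/π) × [bracket] = (1361/π) × 0.283627 = 122.9 W/m².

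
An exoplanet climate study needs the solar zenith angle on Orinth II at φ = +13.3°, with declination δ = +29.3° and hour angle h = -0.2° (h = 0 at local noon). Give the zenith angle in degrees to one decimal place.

cos θ_z = sin φ sin δ + cos φ cos δ cos h = 0.112582 + 0.848674 = 0.961256.
θ_z = arccos(0.961256) = 16.0°.

θ_z = 16.0°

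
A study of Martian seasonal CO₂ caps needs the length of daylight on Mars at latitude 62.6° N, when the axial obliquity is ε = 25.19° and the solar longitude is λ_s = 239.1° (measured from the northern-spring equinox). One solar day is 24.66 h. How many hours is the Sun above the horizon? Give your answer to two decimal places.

5.59 h

Solar declination: sin δ = sin ε · sin λ_s = sin 25.19° × sin 239.1° = -0.36521, so δ = -21.421°.
cos H₀ = −tan φ · tan δ = −tan(+62.6°) × tan(-21.421°) = 0.7568, so H₀ = 0.7123 rad = 40.81°.
Daylight = 2H₀/(2π) × 24.66 h = (0.7123/π) × 24.66 = 5.59 h.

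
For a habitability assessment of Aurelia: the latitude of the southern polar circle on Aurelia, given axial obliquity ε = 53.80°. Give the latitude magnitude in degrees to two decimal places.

36.20°

The polar circle is the lowest latitude that experiences at least one full rotation of continuous darkness at the northern-summer solstice; it lies at |φ| = 90° − ε = 90° − 53.80° = 36.20°.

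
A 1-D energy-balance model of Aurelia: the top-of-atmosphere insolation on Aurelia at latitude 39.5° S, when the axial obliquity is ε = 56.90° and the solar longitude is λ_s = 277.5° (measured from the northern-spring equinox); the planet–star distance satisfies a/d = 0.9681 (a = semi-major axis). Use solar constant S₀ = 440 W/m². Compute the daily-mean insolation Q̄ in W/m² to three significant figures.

Solar declination: sin δ = sin ε · sin λ_s = sin 56.90° × sin 277.5° = -0.83055, so δ = -56.155°.
cos H₀ = −tan(-39.5°) tan(-56.155°) = -1.2293 ≤ −1 ⇒ polar day, H₀ = π.
Bracket: H₀ sin φ sin δ + cos φ cos δ sin H₀ = 3.1416×-0.63608×-0.83055 + 0.77162×0.55694×0.00000 = 1.659695 + 0.000000 = 1.659695.
Inverse-square distance factor (a/d)² = 0.9681² = 0.937218.
Q̄ = (S₀/π) × 0.937218 × [bracket] = (440/π) × 0.937218 × 1.659695 = 217.9 W/m².

Q̄ ≈ 218 W/m²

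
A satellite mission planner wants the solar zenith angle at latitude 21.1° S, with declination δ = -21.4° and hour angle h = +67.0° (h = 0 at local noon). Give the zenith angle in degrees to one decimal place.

θ_z = 61.9°

cos θ_z = sin φ sin δ + cos φ cos δ cos h = 0.131354 + 0.339401 = 0.470755.
θ_z = arccos(0.470755) = 61.9°.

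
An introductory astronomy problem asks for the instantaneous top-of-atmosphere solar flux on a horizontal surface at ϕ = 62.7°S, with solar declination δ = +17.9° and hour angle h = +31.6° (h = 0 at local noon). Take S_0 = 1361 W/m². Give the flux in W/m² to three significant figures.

cos θ_z = sin ϕ sin δ + cos ϕ cos δ cos h = -0.273122 + 0.371735 = 0.098613.
Flux = S_0 · cos θ_z = 1361 × 0.098613 = 134.2 W/m².

134 W/m²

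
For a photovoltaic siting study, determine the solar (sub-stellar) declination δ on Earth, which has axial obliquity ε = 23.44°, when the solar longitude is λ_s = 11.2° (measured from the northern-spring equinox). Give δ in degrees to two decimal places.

δ = +4.43°

sin δ = sin ε · sin λ_s = sin 23.44° × sin 11.2° = 0.077264.
δ = arcsin(0.077264) = +4.43°.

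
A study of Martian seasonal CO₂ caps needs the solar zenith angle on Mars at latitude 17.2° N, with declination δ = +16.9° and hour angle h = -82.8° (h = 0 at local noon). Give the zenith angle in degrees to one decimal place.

cos θ_z = sin ϕ sin δ + cos ϕ cos δ cos h = 0.085963 + 0.114557 = 0.200520.
θ_z = arccos(0.200520) = 78.4°.

θ_z = 78.4°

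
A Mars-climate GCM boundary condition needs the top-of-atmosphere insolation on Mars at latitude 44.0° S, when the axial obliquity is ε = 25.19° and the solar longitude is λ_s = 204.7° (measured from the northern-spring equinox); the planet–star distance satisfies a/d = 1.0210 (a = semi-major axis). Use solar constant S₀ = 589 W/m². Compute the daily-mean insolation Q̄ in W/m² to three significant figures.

Q̄ ≈ 178 W/m²

Solar declination: sin δ = sin ε · sin λ_s = sin 25.19° × sin 204.7° = -0.17785, so δ = -10.245°.
cos H₀ = −tan(-44.0°) tan(-10.245°) = -0.1745, H₀ = 1.7462 rad.
Bracket: H₀ sin φ sin δ + cos φ cos δ sin H₀ = 1.7462×-0.69466×-0.17785 + 0.71934×0.98406×0.98465 = 0.215735 + 0.697008 = 0.912743.
Inverse-square distance factor (a/d)² = 1.0210² = 1.042441.
Q̄ = (S₀/π) × 1.042441 × [bracket] = (589/π) × 1.042441 × 0.912743 = 178.4 W/m².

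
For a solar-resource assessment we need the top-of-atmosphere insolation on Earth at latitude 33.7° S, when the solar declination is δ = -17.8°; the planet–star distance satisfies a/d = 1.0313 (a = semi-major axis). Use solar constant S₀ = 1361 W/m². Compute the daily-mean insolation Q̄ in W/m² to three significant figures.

Q̄ ≈ 496 W/m²

cos H₀ = −tan(-33.7°) tan(-17.800°) = -0.2141, H₀ = 1.7866 rad.
Bracket: H₀ sin φ sin δ + cos φ cos δ sin H₀ = 1.7866×-0.55484×-0.30570 + 0.83195×0.95213×0.97681 = 0.303033 + 0.773755 = 1.076788.
Inverse-square distance factor (a/d)² = 1.0313² = 1.063580.
Q̄ = (S₀/π) × 1.063580 × [bracket] = (1361/π) × 1.063580 × 1.076788 = 496.1 W/m².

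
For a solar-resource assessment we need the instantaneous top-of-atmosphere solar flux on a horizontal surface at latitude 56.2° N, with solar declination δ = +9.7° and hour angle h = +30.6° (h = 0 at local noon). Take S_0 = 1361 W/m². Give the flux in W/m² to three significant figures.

cos θ_z = sin ϕ sin δ + cos ϕ cos δ cos h = 0.140012 + 0.471981 = 0.611993.
Flux = S_0 · cos θ_z = 1361 × 0.611993 = 832.9 W/m².

833 W/m²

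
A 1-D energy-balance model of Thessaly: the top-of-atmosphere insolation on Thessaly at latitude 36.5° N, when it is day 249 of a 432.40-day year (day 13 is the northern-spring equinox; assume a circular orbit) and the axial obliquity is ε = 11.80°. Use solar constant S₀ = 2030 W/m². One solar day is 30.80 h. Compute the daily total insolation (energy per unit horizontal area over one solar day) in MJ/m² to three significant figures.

Solar longitude: λ_s = 360° × (249 − 13)/432.40 = 196.485°.
sin δ = sin 11.80° × sin 196.485° = -0.05803, so δ = -3.327°.
cos H₀ = −tan(+36.5°) tan(-3.327°) = 0.0430, H₀ = 1.5278 rad.
Bracket: H₀ sin φ sin δ + cos φ cos δ sin H₀ = 1.5278×0.59482×-0.05803 + 0.80386×0.99831×0.99907 = -0.052736 + 0.801755 = 0.749019.
Q̄ = (S₀/π) × [bracket] = (2030/π) × 0.749019 = 483.99 W/m².
Daily total = Q̄ × 30.80 h × 3600 s/h = 483.99 × 30.80 × 3600 / 10⁶ = 53.66 MJ/m².

53.7 MJ/m²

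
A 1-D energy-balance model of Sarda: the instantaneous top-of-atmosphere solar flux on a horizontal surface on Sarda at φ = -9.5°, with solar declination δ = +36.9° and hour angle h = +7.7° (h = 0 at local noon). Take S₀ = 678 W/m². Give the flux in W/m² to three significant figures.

463 W/m²

cos θ_z = sin φ sin δ + cos φ cos δ cos h = -0.099098 + 0.781606 = 0.682508.
Flux = S₀ · cos θ_z = 678 × 0.682508 = 462.7 W/m².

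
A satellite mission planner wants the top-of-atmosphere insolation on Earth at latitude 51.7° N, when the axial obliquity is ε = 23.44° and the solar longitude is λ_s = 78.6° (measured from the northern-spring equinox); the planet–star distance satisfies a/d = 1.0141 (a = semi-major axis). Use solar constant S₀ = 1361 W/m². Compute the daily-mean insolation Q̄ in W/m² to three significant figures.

Solar declination: sin δ = sin ε · sin λ_s = sin 23.44° × sin 78.6° = 0.38994, so δ = +22.951°.
cos H₀ = −tan(+51.7°) tan(+22.951°) = -0.5362, H₀ = 2.1367 rad.
Bracket: H₀ sin φ sin δ + cos φ cos δ sin H₀ = 2.1367×0.78478×0.38994 + 0.61978×0.92084×0.84409 = 0.653867 + 0.481738 = 1.135605.
Inverse-square distance factor (a/d)² = 1.0141² = 1.028399.
Q̄ = (S₀/π) × 1.028399 × [bracket] = (1361/π) × 1.028399 × 1.135605 = 505.9 W/m².

Q̄ ≈ 506 W/m²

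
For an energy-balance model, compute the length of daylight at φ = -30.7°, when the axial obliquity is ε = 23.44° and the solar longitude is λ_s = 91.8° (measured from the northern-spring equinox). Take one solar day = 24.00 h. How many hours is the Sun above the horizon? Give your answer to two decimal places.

Solar declination: sin δ = sin ε · sin λ_s = sin 23.44° × sin 91.8° = 0.39759, so δ = +23.428°.
cos H₀ = −tan φ · tan δ = −tan(-30.7°) × tan(+23.428°) = 0.2573, so H₀ = 1.3106 rad = 75.09°.
Daylight = 2H₀/(2π) × 24.00 h = (1.3106/π) × 24.00 = 10.01 h.

10.01 h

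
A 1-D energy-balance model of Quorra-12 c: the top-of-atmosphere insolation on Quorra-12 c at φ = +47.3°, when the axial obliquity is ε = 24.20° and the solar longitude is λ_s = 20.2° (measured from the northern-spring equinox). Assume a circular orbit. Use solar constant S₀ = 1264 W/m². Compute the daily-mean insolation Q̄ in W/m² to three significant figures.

Q̄ ≈ 339 W/m²

Solar declination: sin δ = sin ε · sin λ_s = sin 24.20° × sin 20.2° = 0.14155, so δ = +8.137°.
cos H₀ = −tan(+47.3°) tan(+8.137°) = -0.1550, H₀ = 1.7264 rad.
Bracket: H₀ sin φ sin δ + cos φ cos δ sin H₀ = 1.7264×0.73491×0.14155 + 0.67816×0.98993×0.98792 = 0.179591 + 0.663221 = 0.842812.
Q̄ = (S₀/π) × [bracket] = (1264/π) × 0.842812 = 339.1 W/m².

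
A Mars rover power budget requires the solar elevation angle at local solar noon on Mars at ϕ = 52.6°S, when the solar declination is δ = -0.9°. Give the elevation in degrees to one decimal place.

At local noon the hour angle is zero, so the zenith angle equals |ϕ − δ| = |-52.6° − (-0.900°)| = 51.700°.
Elevation = 90° − 51.700° = 38.3°.

38.3°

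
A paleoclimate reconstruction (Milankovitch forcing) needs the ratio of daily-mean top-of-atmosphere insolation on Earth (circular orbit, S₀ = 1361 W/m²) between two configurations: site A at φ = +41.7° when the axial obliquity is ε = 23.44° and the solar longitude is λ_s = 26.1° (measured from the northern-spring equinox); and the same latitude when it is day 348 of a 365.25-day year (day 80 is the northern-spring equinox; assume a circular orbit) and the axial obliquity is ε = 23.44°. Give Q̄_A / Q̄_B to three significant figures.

Q̄_A / Q̄_B ≈ 2.87

— Configuration A (φ=+41.7°):
Solar declination: sin δ = sin ε · sin λ_s = sin 23.44° × sin 26.1° = 0.17500, so δ = +10.079°.
cos H₀ = −tan(+41.7°) tan(+10.079°) = -0.1584, H₀ = 1.7298 rad.
Bracket: H₀ sin φ sin δ + cos φ cos δ sin H₀ = 1.7298×0.66523×0.17500 + 0.74664×0.98457×0.98738 = 0.201375 + 0.725842 = 0.927217.
Q̄ = (S₀/π) × [bracket] = (1361/π) × 0.927217 = 401.69 W/m².
— Configuration B (φ=+41.7°):
Solar longitude: λ_s = 360° × (348 − 80)/365.25 = 264.148°.
sin δ = sin 23.44° × sin 264.148° = -0.39572, so δ = -23.311°.
cos H₀ = −tan(+41.7°) tan(-23.311°) = 0.3839, H₀ = 1.1768 rad.
Bracket: H₀ sin φ sin δ + cos φ cos δ sin H₀ = 1.1768×0.66523×-0.39572 + 0.74664×0.91837×0.92337 = -0.309786 + 0.633147 = 0.323361.
Q̄ = (S₀/π) × [bracket] = (1361/π) × 0.323361 = 140.09 W/m².
Ratio Q̄_A / Q̄_B = 401.69 / 140.09 = 2.867.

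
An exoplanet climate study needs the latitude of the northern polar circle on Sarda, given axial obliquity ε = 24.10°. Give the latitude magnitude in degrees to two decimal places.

65.90°

The polar circle is the lowest latitude that experiences at least one full rotation of continuous daylight at the northern-summer solstice; it lies at |φ| = 90° − ε = 90° − 24.10° = 65.90°.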